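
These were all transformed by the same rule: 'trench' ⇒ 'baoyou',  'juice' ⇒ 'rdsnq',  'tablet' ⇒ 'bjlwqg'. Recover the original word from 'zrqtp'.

rigid

In trench: t→b is +8, r→a is +9, e→o is +10, n→y is +11 — the shift increases by 1 each position. Each letter shifts forward by (position + 8), i.e. 8, 9, 10, … — the shift grows by one for each successive letter.
Decoding zrqtp: z−8=r, r−9=i, q−10=g, t−11=i, p−12=d.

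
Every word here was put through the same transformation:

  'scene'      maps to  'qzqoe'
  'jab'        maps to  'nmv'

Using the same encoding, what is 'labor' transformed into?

danmx

Read the word backwards and shift each letter +12.
For labor: reverse → robal; then shift: r+12=d, o+12=a, b+12=n, a+12=m, l+12=x.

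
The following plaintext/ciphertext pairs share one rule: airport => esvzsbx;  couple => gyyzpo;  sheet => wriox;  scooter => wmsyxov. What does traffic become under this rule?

xbepjsg

Shifts by position in airport: pos 0: a→e (+4), pos 1: i→s (+10), pos 2: r→v (+4), pos 3: p→z (+10) — repeating every 2. It's a Vigenère-style cipher with numeric key [4,10]: position i shifts by key[i mod 2].
On traffic: t+4=x, r+10=b, a+4=e, f+10=p, f+4=j, i+10=s, c+4=g.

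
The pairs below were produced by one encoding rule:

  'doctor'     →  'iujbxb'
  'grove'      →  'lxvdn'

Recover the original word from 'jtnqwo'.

engine

In doctor: d→i is +5, o→u is +6, c→j is +7, t→b is +8 — the shift increases by 1 each position. Each letter shifts forward by (position + 5), i.e. 5, 6, 7, … — the shift grows by one for each successive letter.
Undoing it on jtnqwo: j−5=e, t−6=n, n−7=g, q−8=i, w−9=n, o−10=e.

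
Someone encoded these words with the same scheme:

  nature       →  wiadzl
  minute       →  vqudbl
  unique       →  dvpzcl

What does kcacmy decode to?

The shifts repeat in a cycle of length 3: positions 0,1,… shift by +9, +8, +7, then the pattern repeats.
Reversing it on kcacmy: k−9=b, c−8=u, a−7=t, c−9=t, m−8=e, y−7=r.

butter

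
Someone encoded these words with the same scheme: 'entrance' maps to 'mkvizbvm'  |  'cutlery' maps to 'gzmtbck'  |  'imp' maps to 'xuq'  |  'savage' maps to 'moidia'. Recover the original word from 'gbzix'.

party

The output letters match the input read backwards, each shifted +8: entrance reversed is ecnartne. The word is reversed, then every letter is shifted forward by 8.
Undoing it on gbzix: shift back: g−8=y, b−8=t, z−8=r, i−8=a, x−8=p → ytrap; then reverse → party.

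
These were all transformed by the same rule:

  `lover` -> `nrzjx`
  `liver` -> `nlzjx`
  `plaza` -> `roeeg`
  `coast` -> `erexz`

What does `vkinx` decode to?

In lover: l→n is +2, o→r is +3, v→z is +4, e→j is +5 — the shift increases by 1 each position. Each letter shifts forward by (position + 2), i.e. 2, 3, 4, … — the shift grows by one for each successive letter.
Undoing it on vkinx: v−2=t, k−3=h, i−4=e, n−5=i, x−6=r.

their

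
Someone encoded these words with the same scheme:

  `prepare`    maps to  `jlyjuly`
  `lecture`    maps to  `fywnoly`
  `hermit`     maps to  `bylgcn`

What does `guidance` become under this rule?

aocxuhwy

Compare letters: p→j is +20, r→l is +20, e→y is +20 — a constant shift. Each letter is shifted forward by 20 in the alphabet (a Caesar shift of +20).
Applying it to guidance: g+20=a, u+20=o, i+20=c, d+20=x, a+20=u, n+20=h, c+20=w, e+20=y.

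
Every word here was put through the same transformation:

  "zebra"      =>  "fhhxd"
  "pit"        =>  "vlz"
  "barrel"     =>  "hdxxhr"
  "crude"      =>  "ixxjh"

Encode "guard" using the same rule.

mxdxj

The shift depends on letter class: consonant z→f is +6, but vowel e→h is +3. The rule splits by letter class: vowels +3, consonants +6.
For guard: g(cons)+6=m, u(vowel)+3=x, a(vowel)+3=d, r(cons)+6=x, d(cons)+6=j.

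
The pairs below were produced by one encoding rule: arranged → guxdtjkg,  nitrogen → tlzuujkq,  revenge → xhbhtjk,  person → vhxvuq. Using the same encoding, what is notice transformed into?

trzlih

The shifts repeat in a cycle of length 2: positions 0,1,… shift by +6, +3, then the pattern repeats.
On notice: n+6=t, o+3=r, t+6=z, i+3=l, c+6=i, e+3=h.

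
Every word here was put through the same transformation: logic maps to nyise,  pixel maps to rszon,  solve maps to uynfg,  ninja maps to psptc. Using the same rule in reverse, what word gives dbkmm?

Shifts by position in logic: pos 0: l→n (+2), pos 1: o→y (+10), pos 2: g→i (+2), pos 3: i→s (+10) — repeating every 2. The shifts repeat in a cycle of length 2: positions 0,1,… shift by +2, +10, then the pattern repeats.
Undoing it on dbkmm: d−2=b, b−10=r, k−2=i, m−10=c, m−2=k.

brick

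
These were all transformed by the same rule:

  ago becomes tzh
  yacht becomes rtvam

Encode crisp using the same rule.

Compare letters: a→t is +19, g→z is +19, o→h is +19 — a constant shift. Every letter moves 19 places later in the alphabet, wrapping around z→a.
For crisp: c+19=v, r+19=k, i+19=b, s+19=l, p+19=i.

vkbli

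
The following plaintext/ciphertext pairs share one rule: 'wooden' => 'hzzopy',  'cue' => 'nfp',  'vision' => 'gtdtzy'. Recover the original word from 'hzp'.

Compare letters: w→h is +11, o→z is +11, o→z is +11 — a constant shift. It's a constant shift of +11 (ROT11).
Reversing it on hzp: h−11=w, z−11=o, p−11=e.

woe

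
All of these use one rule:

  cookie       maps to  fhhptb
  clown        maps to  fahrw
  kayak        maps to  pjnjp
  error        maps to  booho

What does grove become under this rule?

xohgb

c(2)→f(5) and o(14)→h(7) fit y≡11x+9 (mod 26); the inverse of 11 mod 26 is 19. Each letter's alphabet position (a=0..z=25) is mapped through 11·x+9 mod 26 — an affine cipher.
On grove: g(6)→11·6+9≡23=x; r(17)→11·17+9≡14=o; o(14)→11·14+9≡7=h; v(21)→11·21+9≡6=g; e(4)→11·4+9≡1=b (all mod 26).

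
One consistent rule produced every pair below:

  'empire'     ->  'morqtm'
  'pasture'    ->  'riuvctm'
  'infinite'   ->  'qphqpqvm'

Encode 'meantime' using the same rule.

omipvqom

The shift depends on letter class: consonant m→o is +2, but vowel e→m is +8. Vowels shift forward by 8 and consonants shift forward by 2.
On meantime: m(cons)+2=o, e(vowel)+8=m, a(vowel)+8=i, n(cons)+2=p, t(cons)+2=v, i(vowel)+8=q, m(cons)+2=o, e(vowel)+8=m.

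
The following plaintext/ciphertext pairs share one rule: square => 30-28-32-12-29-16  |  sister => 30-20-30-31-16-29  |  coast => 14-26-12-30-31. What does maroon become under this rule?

24-12-29-26-26-25

s is letter #19 and maps to 30: an offset of 11. Each letter is replaced by its alphabet position (a=1..z=26) + 11.
Applying it to maroon: m=13→24, a=1→12, r=18→29, o=15→26, o=15→26, n=14→25.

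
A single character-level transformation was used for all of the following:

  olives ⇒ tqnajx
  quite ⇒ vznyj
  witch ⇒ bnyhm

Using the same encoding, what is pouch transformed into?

utzhm

Compare letters: o→t is +5, l→q is +5, i→n is +5 — a constant shift. Every letter moves 5 places later in the alphabet, wrapping around z→a.
On pouch: p+5=u, o+5=t, u+5=z, c+5=h, h+5=m.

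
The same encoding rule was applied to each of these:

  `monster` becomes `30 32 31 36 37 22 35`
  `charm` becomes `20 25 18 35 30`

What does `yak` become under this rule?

42 18 28

m is letter #13 and maps to 30: an offset of 17. Each letter is replaced by its alphabet position (a=1..z=26) + 17.
Applying it to yak: y=25→42, a=1→18, k=11→28.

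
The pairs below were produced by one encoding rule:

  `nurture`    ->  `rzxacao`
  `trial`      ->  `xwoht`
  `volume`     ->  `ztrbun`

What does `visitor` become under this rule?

znypbxb

Letter i (0-indexed) is shifted by i+4, so successive shifts are 4, 5, 6, ….
On visitor: v+4=z, i+5=n, s+6=y, i+7=p, t+8=b, o+9=x, r+10=b.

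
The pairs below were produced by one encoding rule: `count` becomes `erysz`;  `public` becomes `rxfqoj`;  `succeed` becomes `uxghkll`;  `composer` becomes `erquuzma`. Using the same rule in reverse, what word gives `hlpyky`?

filter

Letter i (0-indexed) is shifted by i+2, so successive shifts are 2, 3, 4, ….
Decoding hlpyky: h−2=f, l−3=i, p−4=l, y−5=t, k−6=e, y−7=r.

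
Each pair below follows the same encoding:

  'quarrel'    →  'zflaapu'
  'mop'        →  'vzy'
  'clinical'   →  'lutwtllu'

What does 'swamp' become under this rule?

The shift depends on letter class: consonant q→z is +9, but vowel u→f is +11. Vowels shift forward by 11 and consonants shift forward by 9.
For swamp: s(cons)+9=b, w(cons)+9=f, a(vowel)+11=l, m(cons)+9=v, p(cons)+9=y.

bflvy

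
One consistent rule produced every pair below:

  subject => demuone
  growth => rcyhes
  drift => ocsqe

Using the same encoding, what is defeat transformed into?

The rule splits by letter class: vowels +10, consonants +11.
On defeat: d(cons)+11=o, e(vowel)+10=o, f(cons)+11=q, e(vowel)+10=o, a(vowel)+10=k, t(cons)+11=e.

ooqoke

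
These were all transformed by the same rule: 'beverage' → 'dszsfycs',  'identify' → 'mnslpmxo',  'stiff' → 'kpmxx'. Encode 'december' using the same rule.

b(1)→d(3) and e(4)→s(18) fit y≡5x+24 (mod 26); the inverse of 5 mod 26 is 21. Treating letters as 0–25, the rule is x ↦ 5x + 24 (mod 26).
On december: d(3)→5·3+24≡13=n; e(4)→5·4+24≡18=s; c(2)→5·2+24≡8=i; e(4)→5·4+24≡18=s; m(12)→5·12+24≡6=g; b(1)→5·1+24≡3=d; e(4)→5·4+24≡18=s; r(17)→5·17+24≡5=f (all mod 26).

nsisgdsf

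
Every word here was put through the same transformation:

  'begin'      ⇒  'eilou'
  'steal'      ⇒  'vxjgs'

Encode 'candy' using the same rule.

The shift increases by 1 at each position, starting from +3: 3, 4, 5, ….
For candy: c+3=f, a+4=e, n+5=s, d+6=j, y+7=f.

fesjf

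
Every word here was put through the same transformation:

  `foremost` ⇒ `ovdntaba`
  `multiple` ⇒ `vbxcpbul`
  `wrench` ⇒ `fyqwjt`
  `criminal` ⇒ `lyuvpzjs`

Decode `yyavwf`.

prompt

Shifts by position in foremost: pos 0: f→o (+9), pos 1: o→v (+7), pos 2: r→d (+12), pos 3: e→n (+9), pos 4: m→t (+7), pos 5: o→a (+12) — repeating every 3. A repeating key of period 3 is used — shifts +9, +7, +12 over and over.
Undoing it on yyavwf: y−9=p, y−7=r, a−12=o, v−9=m, w−7=p, f−12=t.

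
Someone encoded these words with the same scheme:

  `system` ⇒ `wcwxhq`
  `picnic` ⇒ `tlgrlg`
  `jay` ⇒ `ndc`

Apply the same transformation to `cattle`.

The shift depends on letter class: consonant s→w is +4, but vowel e→h is +3. Two shifts are in play — +3 for a/e/i/o/u, +4 for every other letter.
On cattle: c(cons)+4=g, a(vowel)+3=d, t(cons)+4=x, t(cons)+4=x, l(cons)+4=p, e(vowel)+3=h.

gdxxph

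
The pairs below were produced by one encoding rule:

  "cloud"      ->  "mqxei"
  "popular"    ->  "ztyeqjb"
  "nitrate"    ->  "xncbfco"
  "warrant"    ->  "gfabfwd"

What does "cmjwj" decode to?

shame

Shifts by position in cloud: pos 0: c→m (+10), pos 1: l→q (+5), pos 2: o→x (+9), pos 3: u→e (+10), pos 4: d→i (+5) — repeating every 3. The shifts repeat in a cycle of length 3: positions 0,1,… shift by +10, +5, +9, then the pattern repeats.
Undoing it on cmjwj: c−10=s, m−5=h, j−9=a, w−10=m, j−5=e.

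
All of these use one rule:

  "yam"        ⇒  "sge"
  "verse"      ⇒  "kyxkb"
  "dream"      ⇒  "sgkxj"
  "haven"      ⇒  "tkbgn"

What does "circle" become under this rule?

krixoi

The output letters match the input read backwards, each shifted +6: yam reversed is may. Two steps: reverse the string, then apply a Caesar shift of +6.
Applying it to circle: reverse → elcric; then shift: e+6=k, l+6=r, c+6=i, r+6=x, i+6=o, c+6=i.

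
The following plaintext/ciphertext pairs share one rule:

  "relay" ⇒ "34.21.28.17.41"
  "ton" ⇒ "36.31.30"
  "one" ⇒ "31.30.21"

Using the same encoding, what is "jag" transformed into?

26.17.23

The number is (letter's place in the alphabet, a=1) + 16.
Applying it to jag: j=10→26, a=1→17, g=7→23.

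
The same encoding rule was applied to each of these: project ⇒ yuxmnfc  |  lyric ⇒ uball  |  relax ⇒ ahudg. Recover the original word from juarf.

arrow

Shifts by position in project: pos 0: p→y (+9), pos 1: r→u (+3), pos 2: o→x (+9), pos 3: j→m (+3) — repeating every 2. It's a Vigenère-style cipher with numeric key [9,3]: position i shifts by key[i mod 2].
Reversing it on juarf: j−9=a, u−3=r, a−9=r, r−3=o, f−9=w.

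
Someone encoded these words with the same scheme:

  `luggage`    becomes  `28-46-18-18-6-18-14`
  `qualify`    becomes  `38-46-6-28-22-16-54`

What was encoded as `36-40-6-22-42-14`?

praise

l(#12)→28 and u(#21)→46: differences scale by 2, so n = 2·pos + 4. With a=1..z=26, the number is 2·pos + 4.
Decoding 36-40-6-22-42-14: 36→(36−4)÷2=16=p, 40→(40−4)÷2=18=r, 6→(6−4)÷2=1=a, 22→(22−4)÷2=9=i, 42→(42−4)÷2=19=s, 14→(14−4)÷2=5=e.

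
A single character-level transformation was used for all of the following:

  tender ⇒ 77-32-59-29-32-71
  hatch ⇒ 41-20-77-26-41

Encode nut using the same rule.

t(#20)→77 and e(#5)→32: differences scale by 3, so n = 3·pos + 17. The formula is n = 3×(alphabet index, a=1) + 17.
Applying it to nut: n=14→59, u=21→80, t=20→77.

59-80-77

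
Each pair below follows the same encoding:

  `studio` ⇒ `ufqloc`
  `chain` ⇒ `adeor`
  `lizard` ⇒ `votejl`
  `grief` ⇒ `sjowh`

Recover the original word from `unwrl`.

spend

Treating letters as 0–25, the rule is x ↦ 11x + 4 (mod 26).
Undoing it on unwrl: u(20)→19·(20−4)≡18=s; n(13)→19·(13−4)≡15=p; w(22)→19·(22−4)≡4=e; r(17)→19·(17−4)≡13=n; l(11)→19·(11−4)≡3=d (all mod 26).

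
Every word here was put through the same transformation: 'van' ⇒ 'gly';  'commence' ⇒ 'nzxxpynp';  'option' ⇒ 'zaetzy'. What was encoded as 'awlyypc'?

planner

Compare letters: v→g is +11, a→l is +11, n→y is +11 — a constant shift. This is a Caesar cipher with shift 11.
Reversing it on awlyypc: a−11=p, w−11=l, l−11=a, y−11=n, y−11=n, p−11=e, c−11=r.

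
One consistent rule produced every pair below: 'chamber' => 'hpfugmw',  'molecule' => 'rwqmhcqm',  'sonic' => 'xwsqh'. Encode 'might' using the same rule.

rqlpy

The shifts repeat in a cycle of length 2: positions 0,1,… shift by +5, +8, then the pattern repeats.
For might: m+5=r, i+8=q, g+5=l, h+8=p, t+5=y.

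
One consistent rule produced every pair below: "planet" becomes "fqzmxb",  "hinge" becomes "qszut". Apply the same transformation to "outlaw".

The output letters match the input read backwards, each shifted +12: planet reversed is tenalp. The word is reversed, then every letter is shifted forward by 12.
Applying it to outlaw: reverse → waltuo; then shift: w+12=i, a+12=m, l+12=x, t+12=f, u+12=g, o+12=a.

imxfga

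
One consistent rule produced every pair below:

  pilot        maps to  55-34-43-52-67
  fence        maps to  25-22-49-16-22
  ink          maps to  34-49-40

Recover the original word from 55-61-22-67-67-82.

With a=1..z=26, the number is 3·pos + 7.
Reversing it on 55-61-22-67-67-82: 55→(55−7)÷3=16=p, 61→(61−7)÷3=18=r, 22→(22−7)÷3=5=e, 67→(67−7)÷3=20=t, 67→(67−7)÷3=20=t, 82→(82−7)÷3=25=y.

pretty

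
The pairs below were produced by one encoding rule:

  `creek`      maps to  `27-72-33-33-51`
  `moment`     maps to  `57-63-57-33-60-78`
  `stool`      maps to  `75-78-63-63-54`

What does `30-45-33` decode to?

die

c(#3)→27 and r(#18)→72: differences scale by 3, so n = 3·pos + 18. The formula is n = 3×(alphabet index, a=1) + 18.
Reversing it on 30-45-33: 30→(30−18)÷3=4=d, 45→(45−18)÷3=9=i, 33→(33−18)÷3=5=e.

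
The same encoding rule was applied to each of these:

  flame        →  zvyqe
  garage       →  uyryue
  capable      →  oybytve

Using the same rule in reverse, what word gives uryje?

grade

Treating letters as 0–25, the rule is x ↦ 21x + 24 (mod 26).
Decoding uryje: u(20)→5·(20−24)≡6=g; r(17)→5·(17−24)≡17=r; y(24)→5·(24−24)≡0=a; j(9)→5·(9−24)≡3=d; e(4)→5·(4−24)≡4=e (all mod 26).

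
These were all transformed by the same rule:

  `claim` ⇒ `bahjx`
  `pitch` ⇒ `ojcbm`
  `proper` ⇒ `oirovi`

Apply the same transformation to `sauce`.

This is an affine cipher: with a=0,…,z=25, each position x becomes (23x+7) mod 26.
Applying it to sauce: s(18)→23·18+7≡5=f; a(0)→23·0+7≡7=h; u(20)→23·20+7≡25=z; c(2)→23·2+7≡1=b; e(4)→23·4+7≡21=v (all mod 26).

fhzbv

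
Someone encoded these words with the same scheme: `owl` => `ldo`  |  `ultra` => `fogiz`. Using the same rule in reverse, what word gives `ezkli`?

vapor

Letters are reflected about the middle of the alphabet (position → 25−position): Atbash.
Undoing it on ezkli: e↔v, z↔a, k↔p, l↔o, i↔r.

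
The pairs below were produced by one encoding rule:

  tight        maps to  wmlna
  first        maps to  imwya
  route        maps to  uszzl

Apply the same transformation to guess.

jyjyz

In tight: t→w is +3, i→m is +4, g→l is +5, h→n is +6 — the shift increases by 1 each position. The shift increases by 1 at each position, starting from +3: 3, 4, 5, ….
For guess: g+3=j, u+4=y, e+5=j, s+6=y, s+7=z.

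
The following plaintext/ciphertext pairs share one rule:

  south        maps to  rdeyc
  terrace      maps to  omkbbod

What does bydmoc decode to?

sector

Two steps: reverse the string, then apply a Caesar shift of +10.
Reversing it on bydmoc: shift back: b−10=r, y−10=o, d−10=t, m−10=c, o−10=e, c−10=s → rotces; then reverse → sector.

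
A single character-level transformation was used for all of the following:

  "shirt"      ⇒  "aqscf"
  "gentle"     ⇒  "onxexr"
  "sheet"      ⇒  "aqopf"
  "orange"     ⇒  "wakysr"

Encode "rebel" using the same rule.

znlpx

In shirt: s→a is +8, h→q is +9, i→s is +10, r→c is +11 — the shift increases by 1 each position. The shift increases by 1 at each position, starting from +8: 8, 9, 10, ….
For rebel: r+8=z, e+9=n, b+10=l, e+11=p, l+12=x.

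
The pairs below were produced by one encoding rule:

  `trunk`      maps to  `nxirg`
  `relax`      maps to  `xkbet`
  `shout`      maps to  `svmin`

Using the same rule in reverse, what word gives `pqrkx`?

diner

t(19)→n(13) and r(17)→x(23) fit y≡21x+4 (mod 26); the inverse of 21 mod 26 is 5. Treating letters as 0–25, the rule is x ↦ 21x + 4 (mod 26).
Reversing it on pqrkx: p(15)→5·(15−4)≡3=d; q(16)→5·(16−4)≡8=i; r(17)→5·(17−4)≡13=n; k(10)→5·(10−4)≡4=e; x(23)→5·(23−4)≡17=r (all mod 26).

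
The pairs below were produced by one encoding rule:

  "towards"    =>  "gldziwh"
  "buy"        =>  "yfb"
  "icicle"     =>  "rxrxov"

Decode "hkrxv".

Each pair mirrors across the alphabet (t↔g, o↔l, w↔d): positions sum to 25. Letters are reflected about the middle of the alphabet (position → 25−position): Atbash.
Undoing it on hkrxv: h↔s, k↔p, r↔i, x↔c, v↔e.

spice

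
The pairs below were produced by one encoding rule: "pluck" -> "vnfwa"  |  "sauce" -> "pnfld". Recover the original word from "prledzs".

The output letters match the input read backwards, each shifted +11: pluck reversed is kculp. The word is reversed, then every letter is shifted forward by 11.
Reversing it on prledzs: shift back: p−11=e, r−11=g, l−11=a, e−11=t, d−11=s, z−11=o, s−11=h → egatsoh; then reverse → hostage.

hostage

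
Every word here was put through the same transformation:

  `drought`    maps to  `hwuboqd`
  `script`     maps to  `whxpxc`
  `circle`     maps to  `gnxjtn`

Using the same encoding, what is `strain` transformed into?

wyxhqw

The shift increases by 1 at each position, starting from +4: 4, 5, 6, ….
For strain: s+4=w, t+5=y, r+6=x, a+7=h, i+8=q, n+9=w.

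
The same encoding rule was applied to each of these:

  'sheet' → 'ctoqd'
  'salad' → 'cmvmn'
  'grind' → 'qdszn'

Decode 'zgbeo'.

Shifts by position in sheet: pos 0: s→c (+10), pos 1: h→t (+12), pos 2: e→o (+10), pos 3: e→q (+12) — repeating every 2. It's a Vigenère-style cipher with numeric key [10,12]: position i shifts by key[i mod 2].
Reversing it on zgbeo: z−10=p, g−12=u, b−10=r, e−12=s, o−10=e.

purse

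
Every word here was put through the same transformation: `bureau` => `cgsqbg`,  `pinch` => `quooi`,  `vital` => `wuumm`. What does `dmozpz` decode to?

Shifts by position in bureau: pos 0: b→c (+1), pos 1: u→g (+12), pos 2: r→s (+1), pos 3: e→q (+12) — repeating every 2. The shifts repeat in a cycle of length 2: positions 0,1,… shift by +1, +12, then the pattern repeats.
Reversing it on dmozpz: d−1=c, m−12=a, o−1=n, z−12=n, p−1=o, z−12=n.

cannon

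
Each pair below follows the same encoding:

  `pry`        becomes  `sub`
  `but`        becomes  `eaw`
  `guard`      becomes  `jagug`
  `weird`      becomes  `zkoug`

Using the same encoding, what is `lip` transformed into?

oos

The shift depends on letter class: consonant p→s is +3, but vowel u→a is +6. The rule splits by letter class: vowels +6, consonants +3.
Applying it to lip: l(cons)+3=o, i(vowel)+6=o, p(cons)+3=s.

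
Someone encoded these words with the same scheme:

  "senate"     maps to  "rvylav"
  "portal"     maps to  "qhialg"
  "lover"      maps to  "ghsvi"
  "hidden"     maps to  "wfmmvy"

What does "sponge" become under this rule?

s(18)→r(17) and e(4)→v(21) fit y≡9x+11 (mod 26); the inverse of 9 mod 26 is 3. Treating letters as 0–25, the rule is x ↦ 9x + 11 (mod 26).
Applying it to sponge: s(18)→9·18+11≡17=r; p(15)→9·15+11≡16=q; o(14)→9·14+11≡7=h; n(13)→9·13+11≡24=y; g(6)→9·6+11≡13=n; e(4)→9·4+11≡21=v (all mod 26).

rqhynv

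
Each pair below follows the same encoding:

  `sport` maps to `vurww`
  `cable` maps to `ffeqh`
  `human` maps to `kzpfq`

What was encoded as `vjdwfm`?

Shifts by position in sport: pos 0: s→v (+3), pos 1: p→u (+5), pos 2: o→r (+3), pos 3: r→w (+5) — repeating every 2. The shifts repeat in a cycle of length 2: positions 0,1,… shift by +3, +5, then the pattern repeats.
Undoing it on vjdwfm: v−3=s, j−5=e, d−3=a, w−5=r, f−3=c, m−5=h.

search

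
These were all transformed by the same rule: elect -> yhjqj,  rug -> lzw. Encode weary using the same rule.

dwfjb

The output letters match the input read backwards, each shifted +5: elect reversed is tcele. The word is reversed, then every letter is shifted forward by 5.
For weary: reverse → yraew; then shift: y+5=d, r+5=w, a+5=f, e+5=j, w+5=b.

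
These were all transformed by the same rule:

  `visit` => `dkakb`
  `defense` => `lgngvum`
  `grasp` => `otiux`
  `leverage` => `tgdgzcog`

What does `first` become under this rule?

nkzub

Shifts by position in visit: pos 0: v→d (+8), pos 1: i→k (+2), pos 2: s→a (+8), pos 3: i→k (+2) — repeating every 2. The shifts repeat in a cycle of length 2: positions 0,1,… shift by +8, +2, then the pattern repeats.
Applying it to first: f+8=n, i+2=k, r+8=z, s+2=u, t+8=b.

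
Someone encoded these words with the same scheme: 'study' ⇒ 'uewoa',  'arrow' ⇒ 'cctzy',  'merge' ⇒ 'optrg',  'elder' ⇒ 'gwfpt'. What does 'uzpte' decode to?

Shifts by position in study: pos 0: s→u (+2), pos 1: t→e (+11), pos 2: u→w (+2), pos 3: d→o (+11) — repeating every 2. It's a Vigenère-style cipher with numeric key [2,11]: position i shifts by key[i mod 2].
Reversing it on uzpte: u−2=s, z−11=o, p−2=n, t−11=i, e−2=c.

sonic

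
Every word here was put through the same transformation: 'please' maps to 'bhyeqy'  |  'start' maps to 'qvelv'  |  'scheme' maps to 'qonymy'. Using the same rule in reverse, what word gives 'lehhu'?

rally

p(15)→b(1) and l(11)→h(7) fit y≡5x+4 (mod 26); the inverse of 5 mod 26 is 21. Treating letters as 0–25, the rule is x ↦ 5x + 4 (mod 26).
Reversing it on lehhu: l(11)→21·(11−4)≡17=r; e(4)→21·(4−4)≡0=a; h(7)→21·(7−4)≡11=l; h(7)→21·(7−4)≡11=l; u(20)→21·(20−4)≡24=y (all mod 26).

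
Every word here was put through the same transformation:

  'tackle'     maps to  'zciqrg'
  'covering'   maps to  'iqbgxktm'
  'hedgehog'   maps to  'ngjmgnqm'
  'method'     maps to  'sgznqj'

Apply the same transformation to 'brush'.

The rule splits by letter class: vowels +2, consonants +6.
Applying it to brush: b(cons)+6=h, r(cons)+6=x, u(vowel)+2=w, s(cons)+6=y, h(cons)+6=n.

hxwyn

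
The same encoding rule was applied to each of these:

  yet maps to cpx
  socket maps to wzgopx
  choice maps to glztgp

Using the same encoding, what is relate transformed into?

vpplxp

The shift depends on letter class: consonant y→c is +4, but vowel e→p is +11. The rule splits by letter class: vowels +11, consonants +4.
Applying it to relate: r(cons)+4=v, e(vowel)+11=p, l(cons)+4=p, a(vowel)+11=l, t(cons)+4=x, e(vowel)+11=p.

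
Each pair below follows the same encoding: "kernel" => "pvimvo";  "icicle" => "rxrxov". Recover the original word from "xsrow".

child

Each pair mirrors across the alphabet (k↔p, e↔v, r↔i): positions sum to 25. Letters are reflected about the middle of the alphabet (position → 25−position): Atbash.
Undoing it on xsrow: x↔c, s↔h, r↔i, o↔l, w↔d.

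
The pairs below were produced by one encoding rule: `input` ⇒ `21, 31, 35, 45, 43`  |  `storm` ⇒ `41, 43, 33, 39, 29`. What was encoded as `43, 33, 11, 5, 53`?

today

Each letter becomes 2×(its alphabet position, a=1..z=26) + 3.
Undoing it on 43, 33, 11, 5, 53: 43→(43−3)÷2=20=t, 33→(33−3)÷2=15=o, 11→(11−3)÷2=4=d, 5→(5−3)÷2=1=a, 53→(53−3)÷2=25=y.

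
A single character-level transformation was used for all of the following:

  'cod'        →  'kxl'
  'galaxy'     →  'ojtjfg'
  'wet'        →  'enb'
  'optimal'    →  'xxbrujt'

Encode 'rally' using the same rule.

zjttg

The shift depends on letter class: consonant c→k is +8, but vowel o→x is +9. Vowels shift forward by 9 and consonants shift forward by 8.
Applying it to rally: r(cons)+8=z, a(vowel)+9=j, l(cons)+8=t, l(cons)+8=t, y(cons)+8=g.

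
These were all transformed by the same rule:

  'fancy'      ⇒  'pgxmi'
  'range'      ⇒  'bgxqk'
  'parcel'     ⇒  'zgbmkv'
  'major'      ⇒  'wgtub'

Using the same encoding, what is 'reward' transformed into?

bkggbn

Vowels shift forward by 6 and consonants shift forward by 10.
Applying it to reward: r(cons)+10=b, e(vowel)+6=k, w(cons)+10=g, a(vowel)+6=g, r(cons)+10=b, d(cons)+10=n.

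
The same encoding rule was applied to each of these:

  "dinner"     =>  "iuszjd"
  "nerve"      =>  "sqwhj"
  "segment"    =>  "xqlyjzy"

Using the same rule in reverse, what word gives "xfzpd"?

A repeating key of period 2 is used — shifts +5, +12 over and over.
Reversing it on xfzpd: x−5=s, f−12=t, z−5=u, p−12=d, d−5=y.

study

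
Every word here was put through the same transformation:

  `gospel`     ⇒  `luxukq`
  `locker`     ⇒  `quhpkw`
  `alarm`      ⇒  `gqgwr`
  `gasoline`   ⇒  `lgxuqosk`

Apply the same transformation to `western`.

bkxykws

The shift depends on letter class: consonant g→l is +5, but vowel o→u is +6. The rule splits by letter class: vowels +6, consonants +5.
On western: w(cons)+5=b, e(vowel)+6=k, s(cons)+5=x, t(cons)+5=y, e(vowel)+6=k, r(cons)+5=w, n(cons)+5=s.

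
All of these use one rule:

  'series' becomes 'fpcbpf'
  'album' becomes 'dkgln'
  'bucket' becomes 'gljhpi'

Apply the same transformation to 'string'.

ficbqv

s(18)→f(5) and e(4)→p(15) fit y≡3x+3 (mod 26); the inverse of 3 mod 26 is 9. Each letter's alphabet position (a=0..z=25) is mapped through 3·x+3 mod 26 — an affine cipher.
On string: s(18)→3·18+3≡5=f; t(19)→3·19+3≡8=i; r(17)→3·17+3≡2=c; i(8)→3·8+3≡1=b; n(13)→3·13+3≡16=q; g(6)→3·6+3≡21=v (all mod 26).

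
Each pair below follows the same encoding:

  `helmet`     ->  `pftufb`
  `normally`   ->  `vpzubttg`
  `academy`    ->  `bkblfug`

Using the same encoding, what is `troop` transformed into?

bzppx

The shift depends on letter class: consonant h→p is +8, but vowel e→f is +1. Vowels shift forward by 1 and consonants shift forward by 8.
Applying it to troop: t(cons)+8=b, r(cons)+8=z, o(vowel)+1=p, o(vowel)+1=p, p(cons)+8=x.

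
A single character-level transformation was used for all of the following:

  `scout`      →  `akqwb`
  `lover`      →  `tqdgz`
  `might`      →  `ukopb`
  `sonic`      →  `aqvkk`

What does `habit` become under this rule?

Two shifts are in play — +2 for a/e/i/o/u, +8 for every other letter.
On habit: h(cons)+8=p, a(vowel)+2=c, b(cons)+8=j, i(vowel)+2=k, t(cons)+8=b.

pcjkb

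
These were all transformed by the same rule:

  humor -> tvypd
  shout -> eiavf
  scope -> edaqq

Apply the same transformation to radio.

dbpja

It's a Vigenère-style cipher with numeric key [12,1]: position i shifts by key[i mod 2].
For radio: r+12=d, a+1=b, d+12=p, i+1=j, o+12=a.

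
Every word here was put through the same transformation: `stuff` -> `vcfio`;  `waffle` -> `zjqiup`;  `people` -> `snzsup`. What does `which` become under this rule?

Shifts by position in stuff: pos 0: s→v (+3), pos 1: t→c (+9), pos 2: u→f (+11), pos 3: f→i (+3), pos 4: f→o (+9) — repeating every 3. The shifts repeat in a cycle of length 3: positions 0,1,… shift by +3, +9, +11, then the pattern repeats.
Applying it to which: w+3=z, h+9=q, i+11=t, c+3=f, h+9=q.

zqtfq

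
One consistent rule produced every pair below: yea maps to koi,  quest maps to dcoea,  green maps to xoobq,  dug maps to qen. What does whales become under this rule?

The output letters match the input read backwards, each shifted +10: yea reversed is aey. The word is reversed, then every letter is shifted forward by 10.
Applying it to whales: reverse → selahw; then shift: s+10=c, e+10=o, l+10=v, a+10=k, h+10=r, w+10=g.

covkrg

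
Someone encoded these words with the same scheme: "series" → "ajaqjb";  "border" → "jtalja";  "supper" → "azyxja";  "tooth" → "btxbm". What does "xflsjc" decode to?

packet

Shifts by position in series: pos 0: s→a (+8), pos 1: e→j (+5), pos 2: r→a (+9), pos 3: i→q (+8), pos 4: e→j (+5), pos 5: s→b (+9) — repeating every 3. It's a Vigenère-style cipher with numeric key [8,5,9]: position i shifts by key[i mod 3].
Undoing it on xflsjc: x−8=p, f−5=a, l−9=c, s−8=k, j−5=e, c−9=t.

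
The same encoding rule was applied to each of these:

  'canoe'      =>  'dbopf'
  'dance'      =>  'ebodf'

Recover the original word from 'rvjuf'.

quite

Each letter is shifted forward by 1 in the alphabet (a Caesar shift of +1).
Decoding rvjuf: r−1=q, v−1=u, j−1=i, u−1=t, f−1=e.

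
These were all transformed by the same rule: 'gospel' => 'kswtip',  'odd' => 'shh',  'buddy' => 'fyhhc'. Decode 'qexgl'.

Compare letters: g→k is +4, o→s is +4, s→w is +4 — a constant shift. Each letter is shifted forward by 4 in the alphabet (a Caesar shift of +4).
Decoding qexgl: q−4=m, e−4=a, x−4=t, g−4=c, l−4=h.

match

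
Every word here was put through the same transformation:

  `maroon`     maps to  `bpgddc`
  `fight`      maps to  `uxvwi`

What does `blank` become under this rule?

qapcz

Compare letters: m→b is +15, a→p is +15, r→g is +15 — a constant shift. It's a constant shift of +15 (ROT15).
For blank: b+15=q, l+15=a, a+15=p, n+15=c, k+15=z.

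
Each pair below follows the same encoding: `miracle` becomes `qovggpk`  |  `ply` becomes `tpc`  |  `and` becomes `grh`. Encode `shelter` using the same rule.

The shift depends on letter class: consonant m→q is +4, but vowel i→o is +6. Two shifts are in play — +6 for a/e/i/o/u, +4 for every other letter.
On shelter: s(cons)+4=w, h(cons)+4=l, e(vowel)+6=k, l(cons)+4=p, t(cons)+4=x, e(vowel)+6=k, r(cons)+4=v.

wlkpxkv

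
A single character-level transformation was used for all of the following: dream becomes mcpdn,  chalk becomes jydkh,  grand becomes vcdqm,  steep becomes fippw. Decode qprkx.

d(3)→m(12) and r(17)→c(2) fit y≡3x+3 (mod 26); the inverse of 3 mod 26 is 9. Treating letters as 0–25, the rule is x ↦ 3x + 3 (mod 26).
Decoding qprkx: q(16)→9·(16−3)≡13=n; p(15)→9·(15−3)≡4=e; r(17)→9·(17−3)≡22=w; k(10)→9·(10−3)≡11=l; x(23)→9·(23−3)≡24=y (all mod 26).

newly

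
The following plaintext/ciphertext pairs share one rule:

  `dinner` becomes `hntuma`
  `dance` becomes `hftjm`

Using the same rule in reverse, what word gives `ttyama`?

In dinner: d→h is +4, i→n is +5, n→t is +6, n→u is +7 — the shift increases by 1 each position. Each letter shifts forward by (position + 4), i.e. 4, 5, 6, … — the shift grows by one for each successive letter.
Reversing it on ttyama: t−4=p, t−5=o, y−6=s, a−7=t, m−8=e, a−9=r.

poster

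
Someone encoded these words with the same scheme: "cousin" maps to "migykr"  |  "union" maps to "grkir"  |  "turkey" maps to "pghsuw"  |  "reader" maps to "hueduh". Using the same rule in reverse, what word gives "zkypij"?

pistol

c(2)→m(12) and o(14)→i(8) fit y≡17x+4 (mod 26); the inverse of 17 mod 26 is 23. Each letter's alphabet position (a=0..z=25) is mapped through 17·x+4 mod 26 — an affine cipher.
Decoding zkypij: z(25)→23·(25−4)≡15=p; k(10)→23·(10−4)≡8=i; y(24)→23·(24−4)≡18=s; p(15)→23·(15−4)≡19=t; i(8)→23·(8−4)≡14=o; j(9)→23·(9−4)≡11=l (all mod 26).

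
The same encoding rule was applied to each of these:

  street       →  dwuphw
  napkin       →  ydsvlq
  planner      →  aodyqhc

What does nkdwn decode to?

chalk

Shifts by position in street: pos 0: s→d (+11), pos 1: t→w (+3), pos 2: r→u (+3), pos 3: e→p (+11), pos 4: e→h (+3), pos 5: t→w (+3) — repeating every 3. It's a Vigenère-style cipher with numeric key [11,3,3]: position i shifts by key[i mod 3].
Reversing it on nkdwn: n−11=c, k−3=h, d−3=a, w−11=l, n−3=k.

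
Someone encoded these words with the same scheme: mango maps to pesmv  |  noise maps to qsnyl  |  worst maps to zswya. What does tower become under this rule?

In mango: m→p is +3, a→e is +4, n→s is +5, g→m is +6 — the shift increases by 1 each position. Letter i (0-indexed) is shifted by i+3, so successive shifts are 3, 4, 5, ….
For tower: t+3=w, o+4=s, w+5=b, e+6=k, r+7=y.

wsbky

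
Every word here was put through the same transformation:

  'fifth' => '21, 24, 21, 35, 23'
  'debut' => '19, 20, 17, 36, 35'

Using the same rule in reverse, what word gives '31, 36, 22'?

Letters become their 1-based position plus 15 (so a→16, b→17, …).
Undoing it on 31, 36, 22: 31→(31−15)÷1=16=p, 36→(36−15)÷1=21=u, 22→(22−15)÷1=7=g.

pug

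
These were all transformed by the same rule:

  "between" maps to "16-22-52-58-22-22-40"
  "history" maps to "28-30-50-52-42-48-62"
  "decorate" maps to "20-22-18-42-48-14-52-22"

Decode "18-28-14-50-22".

b(#2)→16 and e(#5)→22: differences scale by 2, so n = 2·pos + 12. Each letter becomes 2×(its alphabet position, a=1..z=26) + 12.
Decoding 18-28-14-50-22: 18→(18−12)÷2=3=c, 28→(28−12)÷2=8=h, 14→(14−12)÷2=1=a, 50→(50−12)÷2=19=s, 22→(22−12)÷2=5=e.

chase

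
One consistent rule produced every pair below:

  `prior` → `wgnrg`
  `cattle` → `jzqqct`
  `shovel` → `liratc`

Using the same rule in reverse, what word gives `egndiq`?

This is an affine cipher: with a=0,…,z=25, each position x becomes (5x+25) mod 26.
Reversing it on egndiq: e(4)→21·(4−25)≡1=b; g(6)→21·(6−25)≡17=r; n(13)→21·(13−25)≡8=i; d(3)→21·(3−25)≡6=g; i(8)→21·(8−25)≡7=h; q(16)→21·(16−25)≡19=t (all mod 26).

bright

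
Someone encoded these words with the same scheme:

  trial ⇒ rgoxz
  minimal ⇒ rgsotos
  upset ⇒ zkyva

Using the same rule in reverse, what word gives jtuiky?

second

The output letters match the input read backwards, each shifted +6: trial reversed is lairt. Two steps: reverse the string, then apply a Caesar shift of +6.
Decoding jtuiky: shift back: j−6=d, t−6=n, u−6=o, i−6=c, k−6=e, y−6=s → dnoces; then reverse → second.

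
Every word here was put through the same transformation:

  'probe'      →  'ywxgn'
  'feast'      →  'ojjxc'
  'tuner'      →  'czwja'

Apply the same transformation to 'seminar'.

Shifts by position in probe: pos 0: p→y (+9), pos 1: r→w (+5), pos 2: o→x (+9), pos 3: b→g (+5) — repeating every 2. A repeating key of period 2 is used — shifts +9, +5 over and over.
On seminar: s+9=b, e+5=j, m+9=v, i+5=n, n+9=w, a+5=f, r+9=a.

bjvnwfa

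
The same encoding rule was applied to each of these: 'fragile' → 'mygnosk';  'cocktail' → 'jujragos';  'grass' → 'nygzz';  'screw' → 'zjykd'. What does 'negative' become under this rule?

The rule splits by letter class: vowels +6, consonants +7.
On negative: n(cons)+7=u, e(vowel)+6=k, g(cons)+7=n, a(vowel)+6=g, t(cons)+7=a, i(vowel)+6=o, v(cons)+7=c, e(vowel)+6=k.

ukngaock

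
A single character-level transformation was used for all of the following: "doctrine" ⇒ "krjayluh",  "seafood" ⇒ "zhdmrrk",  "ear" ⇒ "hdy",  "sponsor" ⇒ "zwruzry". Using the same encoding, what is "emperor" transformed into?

htwhyry

The shift depends on letter class: consonant d→k is +7, but vowel o→r is +3. Two shifts are in play — +3 for a/e/i/o/u, +7 for every other letter.
On emperor: e(vowel)+3=h, m(cons)+7=t, p(cons)+7=w, e(vowel)+3=h, r(cons)+7=y, o(vowel)+3=r, r(cons)+7=y.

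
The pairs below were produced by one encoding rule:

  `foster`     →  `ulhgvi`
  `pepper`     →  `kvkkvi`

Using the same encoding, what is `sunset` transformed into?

Each pair mirrors across the alphabet (f↔u, o↔l, s↔h): positions sum to 25. This is the alphabet-reversal cipher (Atbash): a becomes z, b becomes y, etc.
On sunset: s↔h, u↔f, n↔m, s↔h, e↔v, t↔g.

hfmhvg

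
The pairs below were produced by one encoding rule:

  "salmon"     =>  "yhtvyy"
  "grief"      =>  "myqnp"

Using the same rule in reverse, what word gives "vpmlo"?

piece

Each letter shifts forward by (position + 6), i.e. 6, 7, 8, … — the shift grows by one for each successive letter.
Decoding vpmlo: v−6=p, p−7=i, m−8=e, l−9=c, o−10=e.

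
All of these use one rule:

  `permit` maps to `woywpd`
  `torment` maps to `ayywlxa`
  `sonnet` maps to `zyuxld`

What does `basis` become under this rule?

ikzsz

It's a Vigenère-style cipher with numeric key [7,10]: position i shifts by key[i mod 2].
On basis: b+7=i, a+10=k, s+7=z, i+10=s, s+7=z.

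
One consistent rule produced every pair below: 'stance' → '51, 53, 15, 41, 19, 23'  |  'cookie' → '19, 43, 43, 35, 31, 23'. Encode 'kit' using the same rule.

35, 31, 53

With a=1..z=26, the number is 2·pos + 13.
Applying it to kit: k=11→35, i=9→31, t=20→53.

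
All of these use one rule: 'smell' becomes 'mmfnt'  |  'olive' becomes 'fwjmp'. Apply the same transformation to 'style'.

The output letters match the input read backwards, each shifted +1: smell reversed is llems. The word is reversed, then every letter is shifted forward by 1.
On style: reverse → elyts; then shift: e+1=f, l+1=m, y+1=z, t+1=u, s+1=t.

fmzut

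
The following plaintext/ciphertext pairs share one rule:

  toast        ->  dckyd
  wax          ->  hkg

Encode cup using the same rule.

zem

The output letters match the input read backwards, each shifted +10: toast reversed is tsaot. Read the word backwards and shift each letter +10.
On cup: reverse → puc; then shift: p+10=z, u+10=e, c+10=m.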